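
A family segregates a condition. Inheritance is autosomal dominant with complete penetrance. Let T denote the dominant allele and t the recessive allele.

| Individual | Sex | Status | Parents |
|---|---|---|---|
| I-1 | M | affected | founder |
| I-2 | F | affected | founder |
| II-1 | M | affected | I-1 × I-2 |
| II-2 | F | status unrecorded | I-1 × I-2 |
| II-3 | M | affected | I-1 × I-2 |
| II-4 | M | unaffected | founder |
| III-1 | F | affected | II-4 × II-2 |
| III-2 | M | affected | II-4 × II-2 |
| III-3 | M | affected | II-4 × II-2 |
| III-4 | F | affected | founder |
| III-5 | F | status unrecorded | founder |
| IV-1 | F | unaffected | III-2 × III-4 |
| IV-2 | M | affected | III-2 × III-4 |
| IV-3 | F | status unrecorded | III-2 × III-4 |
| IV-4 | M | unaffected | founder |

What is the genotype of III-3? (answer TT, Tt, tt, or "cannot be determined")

Tt

From phenotype alone, III-3 is TT or Tt.
III-3 is affected so carries T and received t from II-4 (tt), so III-3 is Tt.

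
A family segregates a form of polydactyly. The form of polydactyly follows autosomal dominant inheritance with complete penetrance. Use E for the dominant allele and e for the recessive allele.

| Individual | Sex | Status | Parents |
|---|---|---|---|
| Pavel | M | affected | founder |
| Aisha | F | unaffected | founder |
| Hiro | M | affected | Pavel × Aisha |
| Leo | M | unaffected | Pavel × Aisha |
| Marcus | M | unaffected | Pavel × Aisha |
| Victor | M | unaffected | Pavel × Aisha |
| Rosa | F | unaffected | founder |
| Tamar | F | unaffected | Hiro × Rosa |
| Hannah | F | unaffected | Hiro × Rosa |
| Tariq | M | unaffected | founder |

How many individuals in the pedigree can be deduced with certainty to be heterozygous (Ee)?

2

Obligate heterozygotes: Pavel is affected so carries E and passed e to Leo (ee), so Pavel is Ee; Hiro is affected so carries E and received e from Aisha (ee), so Hiro is Ee.
Every other individual is either homozygous by phenotype or has at least one consistent homozygous assignment, so the count is 2.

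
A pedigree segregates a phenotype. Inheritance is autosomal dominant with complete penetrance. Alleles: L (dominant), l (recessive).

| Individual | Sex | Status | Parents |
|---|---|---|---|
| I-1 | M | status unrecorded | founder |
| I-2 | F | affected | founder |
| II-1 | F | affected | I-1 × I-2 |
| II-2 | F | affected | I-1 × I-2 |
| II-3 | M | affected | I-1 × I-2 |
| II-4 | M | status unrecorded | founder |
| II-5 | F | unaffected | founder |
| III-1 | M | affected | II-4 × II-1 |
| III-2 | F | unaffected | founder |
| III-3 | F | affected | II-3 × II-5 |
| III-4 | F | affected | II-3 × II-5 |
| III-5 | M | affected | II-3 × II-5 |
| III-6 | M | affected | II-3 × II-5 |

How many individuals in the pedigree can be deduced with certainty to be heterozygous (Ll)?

Obligate heterozygotes: III-3 is affected so carries L and received l from II-5 (ll), so III-3 is Ll; III-4 is affected so carries L and received l from II-5 (ll), so III-4 is Ll; III-5 is affected so carries L and received l from II-5 (ll), so III-5 is Ll; III-6 is affected so carries L and received l from II-5 (ll), so III-6 is Ll.
Every other individual is either homozygous by phenotype or has at least one consistent homozygous assignment, so the count is 4.

4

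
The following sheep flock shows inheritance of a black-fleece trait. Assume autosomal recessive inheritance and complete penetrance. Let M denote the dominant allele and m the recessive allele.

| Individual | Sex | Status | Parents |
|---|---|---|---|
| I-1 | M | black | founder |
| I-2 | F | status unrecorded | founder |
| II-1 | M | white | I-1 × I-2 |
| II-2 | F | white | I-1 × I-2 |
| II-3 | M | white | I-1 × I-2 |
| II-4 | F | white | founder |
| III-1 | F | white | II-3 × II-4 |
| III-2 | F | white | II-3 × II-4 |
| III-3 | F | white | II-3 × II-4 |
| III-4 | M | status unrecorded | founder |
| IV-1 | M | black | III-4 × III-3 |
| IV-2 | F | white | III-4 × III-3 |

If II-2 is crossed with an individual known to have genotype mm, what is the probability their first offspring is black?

II-2 is white so carries M and received m from I-1 (mm), so II-2 is Mm.
The cross gives 1/2 Mm : 1/2 mm, so P(offspring is black) = 1/2.

1/2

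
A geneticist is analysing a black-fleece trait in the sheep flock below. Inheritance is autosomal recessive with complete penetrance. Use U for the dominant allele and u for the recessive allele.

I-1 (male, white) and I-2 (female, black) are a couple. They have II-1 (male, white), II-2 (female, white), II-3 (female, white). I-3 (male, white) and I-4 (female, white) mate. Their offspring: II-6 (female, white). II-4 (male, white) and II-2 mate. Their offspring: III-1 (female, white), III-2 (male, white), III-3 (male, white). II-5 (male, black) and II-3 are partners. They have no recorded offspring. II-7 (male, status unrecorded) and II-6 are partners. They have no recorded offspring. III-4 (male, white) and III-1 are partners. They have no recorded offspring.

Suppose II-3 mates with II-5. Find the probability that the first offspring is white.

1/2

II-3 is white so carries U and received u from I-2 (uu), so II-3 is Uu.
II-5 is black, so II-5 is uu.
The cross gives 1/2 Uu : 1/2 uu, so P(offspring is white) = 1/2.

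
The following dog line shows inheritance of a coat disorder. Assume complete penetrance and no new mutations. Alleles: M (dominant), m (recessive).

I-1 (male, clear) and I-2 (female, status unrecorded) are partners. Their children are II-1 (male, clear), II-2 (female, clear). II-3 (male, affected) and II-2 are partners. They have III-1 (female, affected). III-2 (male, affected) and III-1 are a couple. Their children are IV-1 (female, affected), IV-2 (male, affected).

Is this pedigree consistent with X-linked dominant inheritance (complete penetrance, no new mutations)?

Yes

A consistent assignment under X-linked dominant exists: I-1 X^m Y, I-2 X^M X^m, II-1 X^m Y, II-2 X^m X^m, II-3 X^M Y, III-1 X^M X^m, III-2 X^M Y, IV-1 X^M X^M, IV-2 X^M Y.
In this assignment every recorded phenotype matches its genotype and every non-founder's genotype is obtainable from its parents' genotypes, so the pedigree is consistent.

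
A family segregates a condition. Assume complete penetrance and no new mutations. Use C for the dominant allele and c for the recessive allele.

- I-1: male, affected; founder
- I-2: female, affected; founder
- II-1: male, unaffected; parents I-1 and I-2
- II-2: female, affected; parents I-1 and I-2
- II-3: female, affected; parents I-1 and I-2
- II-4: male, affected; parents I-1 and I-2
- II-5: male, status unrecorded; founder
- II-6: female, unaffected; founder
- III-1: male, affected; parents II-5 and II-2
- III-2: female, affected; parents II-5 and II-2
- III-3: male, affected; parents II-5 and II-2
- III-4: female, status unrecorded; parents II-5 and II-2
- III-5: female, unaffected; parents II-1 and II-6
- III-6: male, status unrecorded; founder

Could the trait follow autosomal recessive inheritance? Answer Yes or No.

Under autosomal recessive, II-1 (unaffected, male) cannot arise from I-1 (affected) × I-2 (affected).

No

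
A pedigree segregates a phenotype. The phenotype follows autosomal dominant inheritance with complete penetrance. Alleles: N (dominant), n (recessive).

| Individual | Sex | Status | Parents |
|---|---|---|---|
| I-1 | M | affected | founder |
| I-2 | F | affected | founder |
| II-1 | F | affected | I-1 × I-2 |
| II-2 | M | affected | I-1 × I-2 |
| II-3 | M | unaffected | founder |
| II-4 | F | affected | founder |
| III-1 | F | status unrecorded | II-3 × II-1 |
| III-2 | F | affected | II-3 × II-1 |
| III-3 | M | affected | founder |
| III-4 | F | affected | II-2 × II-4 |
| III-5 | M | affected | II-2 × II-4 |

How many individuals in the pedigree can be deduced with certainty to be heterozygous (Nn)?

1

Obligate heterozygotes: III-2 is affected so carries N and received n from II-3 (nn), so III-2 is Nn.
Every other individual is either homozygous by phenotype or has at least one consistent homozygous assignment, so the count is 1.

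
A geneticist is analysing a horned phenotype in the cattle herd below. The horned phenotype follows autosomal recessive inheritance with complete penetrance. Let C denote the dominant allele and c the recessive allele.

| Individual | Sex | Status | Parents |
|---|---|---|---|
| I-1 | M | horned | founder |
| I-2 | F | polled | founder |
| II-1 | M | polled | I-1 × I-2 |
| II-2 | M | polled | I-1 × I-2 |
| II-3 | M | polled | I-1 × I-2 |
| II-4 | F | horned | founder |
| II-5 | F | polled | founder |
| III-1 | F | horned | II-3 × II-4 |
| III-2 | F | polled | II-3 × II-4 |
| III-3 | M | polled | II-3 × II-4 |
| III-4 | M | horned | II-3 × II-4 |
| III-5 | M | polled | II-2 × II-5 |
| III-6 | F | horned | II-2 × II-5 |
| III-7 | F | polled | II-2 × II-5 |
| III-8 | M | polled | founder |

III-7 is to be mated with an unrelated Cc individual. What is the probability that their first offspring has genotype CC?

II-2 is polled so carries C and received c from I-1 (cc), so II-2 is Cc.
II-5 is polled so carries C and passed c to III-6 (cc), so II-5 is Cc.
III-7 is a polled offspring of II-2 (Cc) × II-5 (Cc), whose cross gives 1/4 CC : 1/2 Cc : 1/4 cc; conditioning on being polled, III-7 is CC with probability 1/3, Cc with probability 2/3.
Summing over parental genotype combinations, P(offspring has genotype CC) = 1/3·1/2 + 2/3·1/4 = 1/3.

1/3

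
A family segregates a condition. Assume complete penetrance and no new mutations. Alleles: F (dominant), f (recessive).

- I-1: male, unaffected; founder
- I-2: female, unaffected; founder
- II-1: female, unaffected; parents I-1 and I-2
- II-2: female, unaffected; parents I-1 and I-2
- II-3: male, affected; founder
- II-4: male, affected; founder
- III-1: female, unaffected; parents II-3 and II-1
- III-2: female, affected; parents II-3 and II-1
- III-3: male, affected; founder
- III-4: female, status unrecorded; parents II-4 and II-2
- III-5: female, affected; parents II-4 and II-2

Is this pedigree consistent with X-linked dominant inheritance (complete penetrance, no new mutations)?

Under X-linked dominant, III-1 (unaffected, female) cannot arise from II-3 (affected) × II-1 (unaffected).

No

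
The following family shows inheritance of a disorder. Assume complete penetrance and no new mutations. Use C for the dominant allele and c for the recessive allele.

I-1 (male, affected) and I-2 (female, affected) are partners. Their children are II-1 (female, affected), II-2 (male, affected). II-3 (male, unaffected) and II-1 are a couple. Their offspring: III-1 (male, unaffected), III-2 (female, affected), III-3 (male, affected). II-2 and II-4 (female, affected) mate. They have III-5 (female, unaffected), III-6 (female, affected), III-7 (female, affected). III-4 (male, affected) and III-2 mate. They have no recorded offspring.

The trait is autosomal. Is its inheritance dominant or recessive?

II-2 and II-4 are both affected yet have an unaffected child III-5. Under a recessive model two affected parents are homozygous and every child would be affected, so the trait cannot be recessive.

dominant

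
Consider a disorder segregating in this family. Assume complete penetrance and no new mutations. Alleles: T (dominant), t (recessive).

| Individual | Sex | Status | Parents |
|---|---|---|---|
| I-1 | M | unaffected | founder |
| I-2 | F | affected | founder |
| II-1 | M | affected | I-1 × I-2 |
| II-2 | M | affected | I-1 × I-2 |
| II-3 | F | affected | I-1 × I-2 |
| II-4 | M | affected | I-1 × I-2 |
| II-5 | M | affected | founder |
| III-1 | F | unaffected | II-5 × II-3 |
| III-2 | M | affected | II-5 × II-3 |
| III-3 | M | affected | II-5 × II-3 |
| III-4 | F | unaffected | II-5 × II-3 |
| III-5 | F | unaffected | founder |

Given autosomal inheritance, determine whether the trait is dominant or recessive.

II-5 and II-3 are both affected yet have an unaffected child III-1. Under a recessive model two affected parents are homozygous and every child would be affected, so the trait cannot be recessive.

dominant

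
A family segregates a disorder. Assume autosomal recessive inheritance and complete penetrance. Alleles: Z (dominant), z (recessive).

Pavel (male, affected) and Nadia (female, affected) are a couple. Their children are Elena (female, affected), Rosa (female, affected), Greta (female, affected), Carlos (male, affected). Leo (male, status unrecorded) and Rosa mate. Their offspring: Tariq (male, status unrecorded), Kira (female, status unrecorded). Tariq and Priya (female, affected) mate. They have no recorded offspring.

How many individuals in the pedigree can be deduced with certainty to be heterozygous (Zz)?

No individual's genotype is forced to Zz by the pedigree, so the count is 0.

0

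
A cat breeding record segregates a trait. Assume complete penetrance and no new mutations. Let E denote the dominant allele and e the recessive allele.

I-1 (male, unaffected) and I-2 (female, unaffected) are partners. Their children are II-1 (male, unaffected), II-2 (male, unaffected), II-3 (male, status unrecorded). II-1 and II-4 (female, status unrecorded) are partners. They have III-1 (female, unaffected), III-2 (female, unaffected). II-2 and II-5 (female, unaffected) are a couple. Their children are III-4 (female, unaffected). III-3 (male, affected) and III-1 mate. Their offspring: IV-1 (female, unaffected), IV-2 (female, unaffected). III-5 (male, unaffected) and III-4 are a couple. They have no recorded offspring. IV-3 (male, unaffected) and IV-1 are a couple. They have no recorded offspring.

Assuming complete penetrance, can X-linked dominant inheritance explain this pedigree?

Under X-linked dominant, IV-1 (unaffected, female) cannot arise from III-3 (affected) × III-1 (unaffected).

No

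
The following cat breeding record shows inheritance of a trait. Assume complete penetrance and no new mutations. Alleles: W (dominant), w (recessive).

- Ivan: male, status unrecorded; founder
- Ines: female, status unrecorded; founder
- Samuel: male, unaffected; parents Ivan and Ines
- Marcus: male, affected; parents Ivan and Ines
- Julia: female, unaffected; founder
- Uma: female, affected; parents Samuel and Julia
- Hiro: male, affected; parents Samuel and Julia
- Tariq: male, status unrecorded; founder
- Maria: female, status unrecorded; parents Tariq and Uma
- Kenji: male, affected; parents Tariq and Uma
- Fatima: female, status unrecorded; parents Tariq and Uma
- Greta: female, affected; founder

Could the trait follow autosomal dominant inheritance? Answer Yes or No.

Under autosomal dominant, Uma (affected, female) cannot arise from Samuel (unaffected) × Julia (unaffected).

No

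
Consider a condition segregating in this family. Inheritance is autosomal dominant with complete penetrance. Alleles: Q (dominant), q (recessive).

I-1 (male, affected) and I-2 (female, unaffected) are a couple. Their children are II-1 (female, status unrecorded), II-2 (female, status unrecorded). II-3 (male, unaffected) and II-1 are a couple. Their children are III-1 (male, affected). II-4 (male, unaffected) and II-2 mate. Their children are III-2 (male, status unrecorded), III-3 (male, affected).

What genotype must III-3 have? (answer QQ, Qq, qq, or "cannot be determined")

From phenotype alone, III-3 is QQ or Qq.
III-3 is affected so carries Q and received q from II-4 (qq), so III-3 is Qq.

Qq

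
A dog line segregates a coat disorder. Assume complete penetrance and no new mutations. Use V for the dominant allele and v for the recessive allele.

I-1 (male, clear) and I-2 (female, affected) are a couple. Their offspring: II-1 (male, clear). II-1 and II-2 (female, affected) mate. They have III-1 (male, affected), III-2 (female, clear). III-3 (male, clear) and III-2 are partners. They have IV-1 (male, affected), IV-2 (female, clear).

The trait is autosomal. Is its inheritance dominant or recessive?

III-3 and III-2 are both clear yet have an affected child IV-1. Under dominance, an affected child requires at least one affected parent, so the trait cannot be dominant.

recessive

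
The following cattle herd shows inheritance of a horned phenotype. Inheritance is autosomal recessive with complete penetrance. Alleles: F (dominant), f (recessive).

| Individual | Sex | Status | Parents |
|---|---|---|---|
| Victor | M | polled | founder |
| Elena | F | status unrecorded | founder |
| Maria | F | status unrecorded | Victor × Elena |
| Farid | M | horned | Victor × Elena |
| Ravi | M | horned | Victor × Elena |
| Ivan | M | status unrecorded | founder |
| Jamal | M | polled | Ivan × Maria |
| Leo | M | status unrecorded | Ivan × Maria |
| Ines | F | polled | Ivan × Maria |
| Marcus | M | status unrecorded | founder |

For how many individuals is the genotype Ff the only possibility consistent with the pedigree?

1

Obligate heterozygotes: Victor is polled so carries F and passed f to Farid (ff), so Victor is Ff.
Every other individual is either homozygous by phenotype or has at least one consistent homozygous assignment, so the count is 1.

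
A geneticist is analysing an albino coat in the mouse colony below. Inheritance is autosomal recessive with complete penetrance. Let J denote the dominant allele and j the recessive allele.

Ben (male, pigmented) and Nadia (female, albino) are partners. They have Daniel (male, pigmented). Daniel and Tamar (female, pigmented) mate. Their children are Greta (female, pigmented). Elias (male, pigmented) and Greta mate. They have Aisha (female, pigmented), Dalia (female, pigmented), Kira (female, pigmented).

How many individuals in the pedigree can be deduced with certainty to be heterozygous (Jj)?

1

Obligate heterozygotes: Daniel is pigmented so carries J and received j from Nadia (jj), so Daniel is Jj.
Every other individual is either homozygous by phenotype or has at least one consistent homozygous assignment, so the count is 1.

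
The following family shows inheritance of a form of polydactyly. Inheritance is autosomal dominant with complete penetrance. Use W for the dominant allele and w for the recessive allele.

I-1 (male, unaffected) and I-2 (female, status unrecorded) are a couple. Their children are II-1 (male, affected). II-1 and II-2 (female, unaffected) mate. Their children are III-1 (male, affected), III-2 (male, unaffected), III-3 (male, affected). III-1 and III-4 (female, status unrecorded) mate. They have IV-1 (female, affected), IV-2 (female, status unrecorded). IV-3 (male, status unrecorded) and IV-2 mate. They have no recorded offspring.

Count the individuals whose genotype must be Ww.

Obligate heterozygotes: II-1 is affected so carries W and received w from I-1 (ww), so II-1 is Ww; III-1 is affected so carries W and received w from II-2 (ww), so III-1 is Ww; III-3 is affected so carries W and received w from II-2 (ww), so III-3 is Ww.
Every other individual is either homozygous by phenotype or has at least one consistent homozygous assignment, so the count is 3.

3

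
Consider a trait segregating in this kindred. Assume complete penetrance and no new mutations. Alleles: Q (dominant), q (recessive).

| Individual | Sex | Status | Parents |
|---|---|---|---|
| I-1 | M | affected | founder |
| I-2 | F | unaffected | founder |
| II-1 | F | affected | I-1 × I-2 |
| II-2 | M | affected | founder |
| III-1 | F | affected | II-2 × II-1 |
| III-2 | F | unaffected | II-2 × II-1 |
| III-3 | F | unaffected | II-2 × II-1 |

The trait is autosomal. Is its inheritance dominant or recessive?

dominant

II-2 and II-1 are both affected yet have an unaffected child III-2. Under a recessive model two affected parents are homozygous and every child would be affected, so the trait cannot be recessive.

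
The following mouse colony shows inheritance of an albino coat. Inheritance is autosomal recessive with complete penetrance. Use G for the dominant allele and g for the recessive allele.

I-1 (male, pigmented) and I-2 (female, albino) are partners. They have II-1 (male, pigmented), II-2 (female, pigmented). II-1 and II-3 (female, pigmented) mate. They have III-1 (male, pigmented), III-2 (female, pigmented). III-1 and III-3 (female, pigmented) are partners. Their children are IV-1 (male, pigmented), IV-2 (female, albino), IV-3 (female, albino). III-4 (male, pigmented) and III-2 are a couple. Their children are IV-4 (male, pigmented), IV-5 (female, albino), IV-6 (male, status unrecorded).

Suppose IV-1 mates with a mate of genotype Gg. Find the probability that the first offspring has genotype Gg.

III-1 is pigmented so carries G and passed g to IV-2 (gg), so III-1 is Gg.
III-3 is pigmented so carries G and passed g to IV-2 (gg), so III-3 is Gg.
IV-1 is a pigmented offspring of III-1 (Gg) × III-3 (Gg), whose cross gives 1/4 GG : 1/2 Gg : 1/4 gg; conditioning on being pigmented, IV-1 is GG with probability 1/3, Gg with probability 2/3.
Summing over parental genotype combinations, P(offspring has genotype Gg) = 1/3·1/2 + 2/3·1/2 = 1/2.

1/2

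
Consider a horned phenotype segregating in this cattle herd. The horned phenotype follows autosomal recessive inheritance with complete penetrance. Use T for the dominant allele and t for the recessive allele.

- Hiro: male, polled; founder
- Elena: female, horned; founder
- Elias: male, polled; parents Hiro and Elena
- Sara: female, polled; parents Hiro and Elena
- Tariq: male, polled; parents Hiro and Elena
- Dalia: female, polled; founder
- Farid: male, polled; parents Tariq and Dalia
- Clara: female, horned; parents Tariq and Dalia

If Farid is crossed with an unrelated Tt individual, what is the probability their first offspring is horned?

Tariq is polled so carries T and received t from Elena (tt), so Tariq is Tt.
Dalia is polled so carries T and passed t to Clara (tt), so Dalia is Tt.
Farid is a polled offspring of Tariq (Tt) × Dalia (Tt), whose cross gives 1/4 TT : 1/2 Tt : 1/4 tt; conditioning on being polled, Farid is TT with probability 1/3, Tt with probability 2/3.
Summing over parental genotype combinations, P(offspring is horned) = 2/3·1/4 = 1/6.

1/6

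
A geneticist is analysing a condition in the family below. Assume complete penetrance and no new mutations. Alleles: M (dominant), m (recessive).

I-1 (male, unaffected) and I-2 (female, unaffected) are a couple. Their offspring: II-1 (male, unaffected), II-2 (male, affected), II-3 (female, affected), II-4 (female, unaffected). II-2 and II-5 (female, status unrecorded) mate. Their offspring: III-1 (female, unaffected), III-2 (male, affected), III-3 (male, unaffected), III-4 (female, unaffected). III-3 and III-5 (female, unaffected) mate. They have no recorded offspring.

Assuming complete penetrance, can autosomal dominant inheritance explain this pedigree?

Under autosomal dominant, II-2 (affected, male) cannot arise from I-1 (unaffected) × I-2 (unaffected).

No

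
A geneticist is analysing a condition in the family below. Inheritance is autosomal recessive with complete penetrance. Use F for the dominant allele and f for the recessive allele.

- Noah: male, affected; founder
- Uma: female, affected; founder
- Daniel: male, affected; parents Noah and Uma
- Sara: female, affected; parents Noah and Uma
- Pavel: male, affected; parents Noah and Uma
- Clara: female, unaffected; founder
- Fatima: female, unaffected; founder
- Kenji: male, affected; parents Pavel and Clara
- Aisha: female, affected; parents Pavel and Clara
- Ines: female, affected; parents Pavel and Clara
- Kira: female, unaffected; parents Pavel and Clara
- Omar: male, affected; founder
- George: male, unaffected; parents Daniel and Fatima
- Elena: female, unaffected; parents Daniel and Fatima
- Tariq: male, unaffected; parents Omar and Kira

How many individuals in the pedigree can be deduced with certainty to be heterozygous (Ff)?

5

Obligate heterozygotes: Clara is unaffected so carries F and passed f to Kenji (ff), so Clara is Ff; Kira is unaffected so carries F and received f from Pavel (ff), so Kira is Ff; George is unaffected so carries F and received f from Daniel (ff), so George is Ff; Elena is unaffected so carries F and received f from Daniel (ff), so Elena is Ff; Tariq is unaffected so carries F and received f from Omar (ff), so Tariq is Ff.
Every other individual is either homozygous by phenotype or has at least one consistent homozygous assignment, so the count is 5.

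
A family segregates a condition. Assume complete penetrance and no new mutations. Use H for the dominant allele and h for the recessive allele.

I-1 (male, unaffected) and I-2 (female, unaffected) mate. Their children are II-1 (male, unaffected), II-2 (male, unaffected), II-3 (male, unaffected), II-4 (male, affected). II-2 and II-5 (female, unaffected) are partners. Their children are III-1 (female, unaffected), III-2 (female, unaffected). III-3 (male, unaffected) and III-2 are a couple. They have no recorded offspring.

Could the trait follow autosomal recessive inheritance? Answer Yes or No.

A consistent assignment under autosomal recessive exists: I-1 Hh, I-2 Hh, II-1 HH, II-2 HH, II-3 HH, II-4 hh, II-5 HH, III-1 HH, III-2 HH, III-3 HH.
In this assignment every recorded phenotype matches its genotype and every non-founder's genotype is obtainable from its parents' genotypes, so the pedigree is consistent.

Yes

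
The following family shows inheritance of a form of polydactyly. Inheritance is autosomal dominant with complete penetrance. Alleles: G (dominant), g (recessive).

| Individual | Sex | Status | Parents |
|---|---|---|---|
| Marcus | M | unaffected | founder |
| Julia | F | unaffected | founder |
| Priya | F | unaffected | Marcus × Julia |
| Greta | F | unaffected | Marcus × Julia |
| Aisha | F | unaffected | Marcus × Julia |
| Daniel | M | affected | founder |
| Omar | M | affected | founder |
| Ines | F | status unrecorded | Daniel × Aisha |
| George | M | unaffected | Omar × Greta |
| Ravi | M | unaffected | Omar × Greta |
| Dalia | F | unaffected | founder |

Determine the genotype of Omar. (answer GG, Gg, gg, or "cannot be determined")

From phenotype alone, Omar is GG or Gg.
Omar is affected so carries G and passed g to George (gg), so Omar is Gg.

Gg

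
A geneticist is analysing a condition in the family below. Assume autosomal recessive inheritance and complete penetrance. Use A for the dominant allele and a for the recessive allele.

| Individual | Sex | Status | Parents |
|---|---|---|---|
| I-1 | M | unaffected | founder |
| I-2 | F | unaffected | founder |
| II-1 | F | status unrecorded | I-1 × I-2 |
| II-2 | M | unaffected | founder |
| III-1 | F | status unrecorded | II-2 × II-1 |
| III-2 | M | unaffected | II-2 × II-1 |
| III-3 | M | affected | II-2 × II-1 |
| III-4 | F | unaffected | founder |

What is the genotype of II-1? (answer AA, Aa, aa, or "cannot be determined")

cannot be determined

II-1's phenotype is unrecorded, and no parent or child forces a single allele at both positions; consistent genotype assignments exist with II-1 as Aa or aa.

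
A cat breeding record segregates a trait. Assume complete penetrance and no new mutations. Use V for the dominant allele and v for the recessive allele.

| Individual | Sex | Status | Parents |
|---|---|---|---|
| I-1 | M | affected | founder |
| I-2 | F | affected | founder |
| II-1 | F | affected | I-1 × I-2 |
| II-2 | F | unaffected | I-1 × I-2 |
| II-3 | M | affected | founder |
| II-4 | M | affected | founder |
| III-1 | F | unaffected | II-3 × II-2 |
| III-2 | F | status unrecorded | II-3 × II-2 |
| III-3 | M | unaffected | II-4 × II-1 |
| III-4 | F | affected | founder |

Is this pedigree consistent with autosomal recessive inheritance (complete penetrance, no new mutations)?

No

Under autosomal recessive, II-2 (unaffected, female) cannot arise from I-1 (affected) × I-2 (affected).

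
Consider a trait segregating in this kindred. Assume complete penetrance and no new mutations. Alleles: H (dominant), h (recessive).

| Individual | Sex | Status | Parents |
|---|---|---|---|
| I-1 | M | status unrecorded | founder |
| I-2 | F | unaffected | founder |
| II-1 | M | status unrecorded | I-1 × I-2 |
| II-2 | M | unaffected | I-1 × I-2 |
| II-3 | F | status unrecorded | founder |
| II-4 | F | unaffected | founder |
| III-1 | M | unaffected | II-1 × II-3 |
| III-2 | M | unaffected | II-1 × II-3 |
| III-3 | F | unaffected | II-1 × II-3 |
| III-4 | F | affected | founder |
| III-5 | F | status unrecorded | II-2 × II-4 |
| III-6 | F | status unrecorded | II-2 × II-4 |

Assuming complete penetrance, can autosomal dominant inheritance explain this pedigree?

A consistent assignment under autosomal dominant exists: I-1 Hh, I-2 hh, II-1 Hh, II-2 hh, II-3 Hh, II-4 hh, III-1 hh, III-2 hh, III-3 hh, III-4 HH, III-5 hh, III-6 hh.
In this assignment every recorded phenotype matches its genotype and every non-founder's genotype is obtainable from its parents' genotypes, so the pedigree is consistent.

Yes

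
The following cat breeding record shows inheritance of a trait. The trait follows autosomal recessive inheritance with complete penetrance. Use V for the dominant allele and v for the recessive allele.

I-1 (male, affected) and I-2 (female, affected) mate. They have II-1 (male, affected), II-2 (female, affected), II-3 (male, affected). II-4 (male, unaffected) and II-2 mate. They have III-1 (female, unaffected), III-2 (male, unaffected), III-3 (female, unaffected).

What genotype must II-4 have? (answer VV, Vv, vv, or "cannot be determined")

II-4's phenotype allows VV or Vv, and no parent or child forces a single allele at both positions; consistent genotype assignments exist with II-4 as VV or Vv.

cannot be determined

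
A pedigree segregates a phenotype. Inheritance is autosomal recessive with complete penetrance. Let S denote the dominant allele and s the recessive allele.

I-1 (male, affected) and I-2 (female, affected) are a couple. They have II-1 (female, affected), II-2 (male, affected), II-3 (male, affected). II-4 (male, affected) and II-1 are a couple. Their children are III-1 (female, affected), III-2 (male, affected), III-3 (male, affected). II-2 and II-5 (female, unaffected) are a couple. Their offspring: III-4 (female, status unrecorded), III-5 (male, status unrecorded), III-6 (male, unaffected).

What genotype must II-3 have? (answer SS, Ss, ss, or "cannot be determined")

II-3 is affected, so II-3 is ss.

ss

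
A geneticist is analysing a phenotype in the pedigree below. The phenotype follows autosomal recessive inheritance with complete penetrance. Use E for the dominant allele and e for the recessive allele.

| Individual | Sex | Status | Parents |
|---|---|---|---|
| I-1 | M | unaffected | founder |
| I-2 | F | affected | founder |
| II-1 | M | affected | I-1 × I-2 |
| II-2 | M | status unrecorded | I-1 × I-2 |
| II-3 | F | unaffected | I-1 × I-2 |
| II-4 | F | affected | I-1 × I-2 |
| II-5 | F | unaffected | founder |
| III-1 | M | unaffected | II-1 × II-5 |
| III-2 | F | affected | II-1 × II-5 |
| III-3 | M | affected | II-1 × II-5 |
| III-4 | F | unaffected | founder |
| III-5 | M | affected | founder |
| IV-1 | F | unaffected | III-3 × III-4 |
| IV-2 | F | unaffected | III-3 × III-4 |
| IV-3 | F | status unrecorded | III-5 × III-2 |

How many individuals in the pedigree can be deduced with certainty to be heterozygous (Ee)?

6

Obligate heterozygotes: I-1 is unaffected so carries E and passed e to II-1 (ee), so I-1 is Ee; II-3 is unaffected so carries E and received e from I-2 (ee), so II-3 is Ee; II-5 is unaffected so carries E and passed e to III-2 (ee), so II-5 is Ee; III-1 is unaffected so carries E and received e from II-1 (ee), so III-1 is Ee; IV-1 is unaffected so carries E and received e from III-3 (ee), so IV-1 is Ee; IV-2 is unaffected so carries E and received e from III-3 (ee), so IV-2 is Ee.
Every other individual is either homozygous by phenotype or has at least one consistent homozygous assignment, so the count is 6.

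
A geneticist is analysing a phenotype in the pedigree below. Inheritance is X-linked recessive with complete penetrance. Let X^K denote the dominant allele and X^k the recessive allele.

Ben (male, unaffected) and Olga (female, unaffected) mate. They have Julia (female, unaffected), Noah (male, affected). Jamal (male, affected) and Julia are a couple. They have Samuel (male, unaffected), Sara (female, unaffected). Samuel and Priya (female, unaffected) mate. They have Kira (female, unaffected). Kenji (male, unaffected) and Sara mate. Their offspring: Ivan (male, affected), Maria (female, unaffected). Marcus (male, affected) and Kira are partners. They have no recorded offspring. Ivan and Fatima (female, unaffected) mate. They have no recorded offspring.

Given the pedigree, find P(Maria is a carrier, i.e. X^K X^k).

1/2

Kenji is unaffected, so Kenji is X^K Y.
Sara is unaffected so carries K and received k from Jamal (X^k Y), so Sara is X^K X^k.
Their cross gives offspring ratios 1/2 X^K X^K : 1/2 X^K X^k. Conditioning on Maria being unaffected, P(X^K X^k) = 1/2 / 1 = 1/2.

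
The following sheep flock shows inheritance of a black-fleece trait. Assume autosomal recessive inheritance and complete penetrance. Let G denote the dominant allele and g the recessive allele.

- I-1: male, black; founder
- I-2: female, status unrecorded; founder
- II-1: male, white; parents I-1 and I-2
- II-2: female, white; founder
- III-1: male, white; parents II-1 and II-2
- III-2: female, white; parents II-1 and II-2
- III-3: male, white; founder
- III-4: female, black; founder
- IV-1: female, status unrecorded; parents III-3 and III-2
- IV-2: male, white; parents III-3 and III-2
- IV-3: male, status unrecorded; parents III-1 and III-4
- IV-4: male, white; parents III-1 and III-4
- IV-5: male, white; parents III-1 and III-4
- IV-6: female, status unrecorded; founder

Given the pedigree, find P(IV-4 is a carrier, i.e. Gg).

1

IV-4 is white so carries G and received g from III-4 (gg), so IV-4 is Gg, giving P(Gg) = 1.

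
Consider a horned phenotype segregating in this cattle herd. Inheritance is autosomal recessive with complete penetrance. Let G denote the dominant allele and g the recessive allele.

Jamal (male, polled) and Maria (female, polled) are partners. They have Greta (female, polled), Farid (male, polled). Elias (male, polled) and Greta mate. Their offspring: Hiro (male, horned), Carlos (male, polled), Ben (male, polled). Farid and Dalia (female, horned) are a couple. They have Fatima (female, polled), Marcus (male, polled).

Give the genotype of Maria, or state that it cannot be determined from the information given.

cannot be determined

Maria's phenotype allows GG or Gg, and no parent or child forces a single allele at both positions; consistent genotype assignments exist with Maria as GG or Gg.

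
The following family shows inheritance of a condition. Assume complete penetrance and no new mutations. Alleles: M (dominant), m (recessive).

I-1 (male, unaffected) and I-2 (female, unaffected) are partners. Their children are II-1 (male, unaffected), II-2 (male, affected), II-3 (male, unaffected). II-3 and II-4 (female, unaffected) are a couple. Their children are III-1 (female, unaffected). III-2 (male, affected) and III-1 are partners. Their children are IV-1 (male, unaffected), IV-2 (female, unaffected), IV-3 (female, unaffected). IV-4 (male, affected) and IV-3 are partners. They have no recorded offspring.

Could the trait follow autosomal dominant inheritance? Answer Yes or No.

No

Under autosomal dominant, II-2 (affected, male) cannot arise from I-1 (unaffected) × I-2 (unaffected).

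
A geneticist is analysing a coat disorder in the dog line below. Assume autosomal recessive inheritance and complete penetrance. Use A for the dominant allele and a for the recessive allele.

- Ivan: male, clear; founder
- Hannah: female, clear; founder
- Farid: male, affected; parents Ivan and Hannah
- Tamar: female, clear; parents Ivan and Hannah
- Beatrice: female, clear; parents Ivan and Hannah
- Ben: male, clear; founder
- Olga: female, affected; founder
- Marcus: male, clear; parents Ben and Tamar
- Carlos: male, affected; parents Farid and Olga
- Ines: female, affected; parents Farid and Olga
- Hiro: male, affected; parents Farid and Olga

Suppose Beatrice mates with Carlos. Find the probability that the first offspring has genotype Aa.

Ivan is clear so carries A and passed a to Farid (aa), so Ivan is Aa.
Hannah is clear so carries A and passed a to Farid (aa), so Hannah is Aa.
Beatrice is a clear offspring of Ivan (Aa) × Hannah (Aa), whose cross gives 1/4 AA : 1/2 Aa : 1/4 aa; conditioning on being clear, Beatrice is AA with probability 1/3, Aa with probability 2/3.
Carlos is affected, so Carlos is aa.
Summing over parental genotype combinations, P(offspring has genotype Aa) = 1/3·1 + 2/3·1/2 = 2/3.

2/3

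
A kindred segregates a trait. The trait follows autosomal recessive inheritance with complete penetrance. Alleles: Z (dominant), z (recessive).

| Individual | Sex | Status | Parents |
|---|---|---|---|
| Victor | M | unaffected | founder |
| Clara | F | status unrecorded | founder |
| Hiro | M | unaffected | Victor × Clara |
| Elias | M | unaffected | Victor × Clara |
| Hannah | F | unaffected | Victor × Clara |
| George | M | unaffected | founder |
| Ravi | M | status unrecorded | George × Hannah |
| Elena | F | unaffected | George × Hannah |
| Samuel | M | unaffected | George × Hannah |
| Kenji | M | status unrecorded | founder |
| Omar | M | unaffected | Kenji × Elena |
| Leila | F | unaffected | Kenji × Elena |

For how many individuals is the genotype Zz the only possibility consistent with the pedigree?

0

No individual's genotype is forced to Zz by the pedigree, so the count is 0.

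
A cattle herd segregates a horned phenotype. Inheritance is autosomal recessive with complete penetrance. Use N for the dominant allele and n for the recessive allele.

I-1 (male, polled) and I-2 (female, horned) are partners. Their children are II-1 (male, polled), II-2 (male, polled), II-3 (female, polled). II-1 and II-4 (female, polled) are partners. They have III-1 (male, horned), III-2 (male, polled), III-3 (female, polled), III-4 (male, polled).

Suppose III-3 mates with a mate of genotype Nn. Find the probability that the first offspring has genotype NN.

1/3

II-1 is polled so carries N and received n from I-2 (nn), so II-1 is Nn.
II-4 is polled so carries N and passed n to III-1 (nn), so II-4 is Nn.
III-3 is a polled offspring of II-1 (Nn) × II-4 (Nn), whose cross gives 1/4 NN : 1/2 Nn : 1/4 nn; conditioning on being polled, III-3 is NN with probability 1/3, Nn with probability 2/3.
Summing over parental genotype combinations, P(offspring has genotype NN) = 1/3·1/2 + 2/3·1/4 = 1/3.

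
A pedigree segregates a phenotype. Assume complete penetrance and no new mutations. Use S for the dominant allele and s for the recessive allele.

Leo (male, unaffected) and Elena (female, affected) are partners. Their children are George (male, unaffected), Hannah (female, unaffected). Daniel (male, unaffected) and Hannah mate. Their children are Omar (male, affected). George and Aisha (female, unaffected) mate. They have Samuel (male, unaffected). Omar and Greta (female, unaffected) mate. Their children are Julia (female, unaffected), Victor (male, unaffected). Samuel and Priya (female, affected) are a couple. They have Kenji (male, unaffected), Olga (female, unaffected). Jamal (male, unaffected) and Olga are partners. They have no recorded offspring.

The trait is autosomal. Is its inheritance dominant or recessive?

Daniel and Hannah are both unaffected yet have an affected child Omar. Under dominance, an affected child requires at least one affected parent, so the trait cannot be dominant.

recessive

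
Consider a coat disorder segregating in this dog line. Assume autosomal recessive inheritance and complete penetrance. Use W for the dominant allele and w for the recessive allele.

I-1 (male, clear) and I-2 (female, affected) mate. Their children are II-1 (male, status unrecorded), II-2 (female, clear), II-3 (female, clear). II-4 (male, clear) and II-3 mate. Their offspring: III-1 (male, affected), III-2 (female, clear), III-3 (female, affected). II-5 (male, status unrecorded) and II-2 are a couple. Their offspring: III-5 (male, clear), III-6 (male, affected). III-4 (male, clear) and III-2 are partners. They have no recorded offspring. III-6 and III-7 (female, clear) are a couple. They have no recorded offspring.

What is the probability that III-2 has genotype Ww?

II-4 is clear so carries W and passed w to III-1 (ww), so II-4 is Ww.
II-3 is clear so carries W and received w from I-2 (ww), so II-3 is Ww.
Their cross gives offspring ratios 1/4 WW : 1/2 Ww : 1/4 ww. Conditioning on III-2 being clear, P(Ww) = 1/2 / 3/4 = 2/3.

2/3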